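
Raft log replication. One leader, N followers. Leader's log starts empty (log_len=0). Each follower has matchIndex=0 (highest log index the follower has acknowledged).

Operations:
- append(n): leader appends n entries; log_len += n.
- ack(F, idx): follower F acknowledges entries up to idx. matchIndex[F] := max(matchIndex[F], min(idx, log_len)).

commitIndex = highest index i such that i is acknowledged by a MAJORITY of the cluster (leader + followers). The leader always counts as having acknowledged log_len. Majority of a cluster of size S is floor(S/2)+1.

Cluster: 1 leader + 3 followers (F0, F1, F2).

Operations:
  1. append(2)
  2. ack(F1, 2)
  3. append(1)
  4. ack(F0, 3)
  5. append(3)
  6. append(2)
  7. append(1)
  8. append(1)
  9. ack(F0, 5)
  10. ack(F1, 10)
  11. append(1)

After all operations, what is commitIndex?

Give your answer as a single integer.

Answer: 5

Derivation:
Op 1: append 2 -> log_len=2
Op 2: F1 acks idx 2 -> match: F0=0 F1=2 F2=0; commitIndex=0
Op 3: append 1 -> log_len=3
Op 4: F0 acks idx 3 -> match: F0=3 F1=2 F2=0; commitIndex=2
Op 5: append 3 -> log_len=6
Op 6: append 2 -> log_len=8
Op 7: append 1 -> log_len=9
Op 8: append 1 -> log_len=10
Op 9: F0 acks idx 5 -> match: F0=5 F1=2 F2=0; commitIndex=2
Op 10: F1 acks idx 10 -> match: F0=5 F1=10 F2=0; commitIndex=5
Op 11: append 1 -> log_len=11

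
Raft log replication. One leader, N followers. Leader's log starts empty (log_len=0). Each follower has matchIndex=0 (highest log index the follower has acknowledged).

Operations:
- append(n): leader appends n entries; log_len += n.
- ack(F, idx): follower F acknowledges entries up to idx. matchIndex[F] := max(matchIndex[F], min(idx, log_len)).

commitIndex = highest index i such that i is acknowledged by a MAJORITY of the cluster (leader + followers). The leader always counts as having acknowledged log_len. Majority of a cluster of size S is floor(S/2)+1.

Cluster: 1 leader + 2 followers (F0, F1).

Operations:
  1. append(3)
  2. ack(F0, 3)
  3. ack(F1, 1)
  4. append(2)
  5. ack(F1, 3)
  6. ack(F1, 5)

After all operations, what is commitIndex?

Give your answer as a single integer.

Answer: 5

Derivation:
Op 1: append 3 -> log_len=3
Op 2: F0 acks idx 3 -> match: F0=3 F1=0; commitIndex=3
Op 3: F1 acks idx 1 -> match: F0=3 F1=1; commitIndex=3
Op 4: append 2 -> log_len=5
Op 5: F1 acks idx 3 -> match: F0=3 F1=3; commitIndex=3
Op 6: F1 acks idx 5 -> match: F0=3 F1=5; commitIndex=5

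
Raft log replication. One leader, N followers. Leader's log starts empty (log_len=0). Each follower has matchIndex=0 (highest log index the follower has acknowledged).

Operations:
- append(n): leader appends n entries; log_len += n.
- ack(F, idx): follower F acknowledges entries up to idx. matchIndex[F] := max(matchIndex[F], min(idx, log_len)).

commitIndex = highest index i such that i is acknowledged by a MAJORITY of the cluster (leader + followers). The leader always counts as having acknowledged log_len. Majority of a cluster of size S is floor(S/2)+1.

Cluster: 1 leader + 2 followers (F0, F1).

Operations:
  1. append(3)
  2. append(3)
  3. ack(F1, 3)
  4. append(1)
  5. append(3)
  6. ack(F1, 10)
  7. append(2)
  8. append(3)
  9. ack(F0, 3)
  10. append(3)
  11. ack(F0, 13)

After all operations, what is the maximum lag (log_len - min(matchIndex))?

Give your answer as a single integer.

Answer: 8

Derivation:
Op 1: append 3 -> log_len=3
Op 2: append 3 -> log_len=6
Op 3: F1 acks idx 3 -> match: F0=0 F1=3; commitIndex=3
Op 4: append 1 -> log_len=7
Op 5: append 3 -> log_len=10
Op 6: F1 acks idx 10 -> match: F0=0 F1=10; commitIndex=10
Op 7: append 2 -> log_len=12
Op 8: append 3 -> log_len=15
Op 9: F0 acks idx 3 -> match: F0=3 F1=10; commitIndex=10
Op 10: append 3 -> log_len=18
Op 11: F0 acks idx 13 -> match: F0=13 F1=10; commitIndex=13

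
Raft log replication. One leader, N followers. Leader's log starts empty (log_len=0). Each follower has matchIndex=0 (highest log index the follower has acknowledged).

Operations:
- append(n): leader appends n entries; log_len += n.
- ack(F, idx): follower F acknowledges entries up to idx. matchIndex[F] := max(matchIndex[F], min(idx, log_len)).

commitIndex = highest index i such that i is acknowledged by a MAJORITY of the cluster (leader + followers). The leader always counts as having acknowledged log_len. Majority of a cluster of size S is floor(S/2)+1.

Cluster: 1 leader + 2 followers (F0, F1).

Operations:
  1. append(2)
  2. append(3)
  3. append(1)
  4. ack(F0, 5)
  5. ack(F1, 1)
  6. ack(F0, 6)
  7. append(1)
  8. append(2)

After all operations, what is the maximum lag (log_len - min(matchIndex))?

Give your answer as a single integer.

Answer: 8

Derivation:
Op 1: append 2 -> log_len=2
Op 2: append 3 -> log_len=5
Op 3: append 1 -> log_len=6
Op 4: F0 acks idx 5 -> match: F0=5 F1=0; commitIndex=5
Op 5: F1 acks idx 1 -> match: F0=5 F1=1; commitIndex=5
Op 6: F0 acks idx 6 -> match: F0=6 F1=1; commitIndex=6
Op 7: append 1 -> log_len=7
Op 8: append 2 -> log_len=9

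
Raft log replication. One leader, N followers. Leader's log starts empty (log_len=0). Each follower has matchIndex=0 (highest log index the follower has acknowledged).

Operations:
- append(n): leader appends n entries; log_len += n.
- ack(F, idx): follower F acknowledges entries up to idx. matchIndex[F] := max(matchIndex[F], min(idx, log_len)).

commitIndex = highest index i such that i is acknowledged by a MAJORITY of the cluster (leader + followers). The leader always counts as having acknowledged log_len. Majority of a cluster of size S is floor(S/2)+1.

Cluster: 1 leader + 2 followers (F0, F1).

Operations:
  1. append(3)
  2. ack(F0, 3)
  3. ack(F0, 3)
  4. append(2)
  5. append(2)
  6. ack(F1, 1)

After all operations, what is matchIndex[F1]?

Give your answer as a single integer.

Op 1: append 3 -> log_len=3
Op 2: F0 acks idx 3 -> match: F0=3 F1=0; commitIndex=3
Op 3: F0 acks idx 3 -> match: F0=3 F1=0; commitIndex=3
Op 4: append 2 -> log_len=5
Op 5: append 2 -> log_len=7
Op 6: F1 acks idx 1 -> match: F0=3 F1=1; commitIndex=3

Answer: 1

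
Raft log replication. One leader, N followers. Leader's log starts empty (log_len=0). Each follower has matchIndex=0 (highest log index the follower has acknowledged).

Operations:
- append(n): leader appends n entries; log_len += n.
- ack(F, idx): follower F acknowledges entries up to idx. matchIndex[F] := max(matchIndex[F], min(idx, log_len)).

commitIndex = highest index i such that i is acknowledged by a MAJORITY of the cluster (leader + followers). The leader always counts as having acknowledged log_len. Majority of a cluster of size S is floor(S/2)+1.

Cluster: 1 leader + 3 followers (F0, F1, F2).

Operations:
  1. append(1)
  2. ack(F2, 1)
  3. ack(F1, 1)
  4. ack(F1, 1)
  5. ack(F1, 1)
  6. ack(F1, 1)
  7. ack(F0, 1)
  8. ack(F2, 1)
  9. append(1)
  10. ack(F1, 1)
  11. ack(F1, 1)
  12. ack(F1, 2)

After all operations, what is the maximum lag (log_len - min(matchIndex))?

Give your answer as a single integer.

Op 1: append 1 -> log_len=1
Op 2: F2 acks idx 1 -> match: F0=0 F1=0 F2=1; commitIndex=0
Op 3: F1 acks idx 1 -> match: F0=0 F1=1 F2=1; commitIndex=1
Op 4: F1 acks idx 1 -> match: F0=0 F1=1 F2=1; commitIndex=1
Op 5: F1 acks idx 1 -> match: F0=0 F1=1 F2=1; commitIndex=1
Op 6: F1 acks idx 1 -> match: F0=0 F1=1 F2=1; commitIndex=1
Op 7: F0 acks idx 1 -> match: F0=1 F1=1 F2=1; commitIndex=1
Op 8: F2 acks idx 1 -> match: F0=1 F1=1 F2=1; commitIndex=1
Op 9: append 1 -> log_len=2
Op 10: F1 acks idx 1 -> match: F0=1 F1=1 F2=1; commitIndex=1
Op 11: F1 acks idx 1 -> match: F0=1 F1=1 F2=1; commitIndex=1
Op 12: F1 acks idx 2 -> match: F0=1 F1=2 F2=1; commitIndex=1

Answer: 1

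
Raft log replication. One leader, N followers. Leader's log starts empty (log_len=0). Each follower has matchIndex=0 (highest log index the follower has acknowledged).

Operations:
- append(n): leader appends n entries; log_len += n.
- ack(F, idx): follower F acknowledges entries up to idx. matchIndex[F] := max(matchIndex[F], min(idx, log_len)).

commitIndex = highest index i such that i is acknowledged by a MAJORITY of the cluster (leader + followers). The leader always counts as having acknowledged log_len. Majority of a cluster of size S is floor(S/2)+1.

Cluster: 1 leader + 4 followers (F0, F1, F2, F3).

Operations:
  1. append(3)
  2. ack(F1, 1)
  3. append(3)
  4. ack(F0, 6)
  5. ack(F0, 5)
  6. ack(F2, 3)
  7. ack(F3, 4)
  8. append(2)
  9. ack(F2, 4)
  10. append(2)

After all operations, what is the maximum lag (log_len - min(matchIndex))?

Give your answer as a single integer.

Op 1: append 3 -> log_len=3
Op 2: F1 acks idx 1 -> match: F0=0 F1=1 F2=0 F3=0; commitIndex=0
Op 3: append 3 -> log_len=6
Op 4: F0 acks idx 6 -> match: F0=6 F1=1 F2=0 F3=0; commitIndex=1
Op 5: F0 acks idx 5 -> match: F0=6 F1=1 F2=0 F3=0; commitIndex=1
Op 6: F2 acks idx 3 -> match: F0=6 F1=1 F2=3 F3=0; commitIndex=3
Op 7: F3 acks idx 4 -> match: F0=6 F1=1 F2=3 F3=4; commitIndex=4
Op 8: append 2 -> log_len=8
Op 9: F2 acks idx 4 -> match: F0=6 F1=1 F2=4 F3=4; commitIndex=4
Op 10: append 2 -> log_len=10

Answer: 9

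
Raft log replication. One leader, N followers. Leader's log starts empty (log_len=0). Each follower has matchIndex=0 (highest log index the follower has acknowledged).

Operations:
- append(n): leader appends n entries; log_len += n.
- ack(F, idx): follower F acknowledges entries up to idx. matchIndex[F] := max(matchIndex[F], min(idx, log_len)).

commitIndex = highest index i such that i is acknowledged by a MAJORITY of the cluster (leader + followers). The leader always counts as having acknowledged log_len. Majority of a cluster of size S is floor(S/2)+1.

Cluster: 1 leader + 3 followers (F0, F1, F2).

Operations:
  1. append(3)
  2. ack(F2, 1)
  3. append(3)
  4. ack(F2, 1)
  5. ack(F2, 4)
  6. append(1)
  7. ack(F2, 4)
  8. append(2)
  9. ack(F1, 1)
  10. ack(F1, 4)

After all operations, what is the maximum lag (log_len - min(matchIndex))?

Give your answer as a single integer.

Answer: 9

Derivation:
Op 1: append 3 -> log_len=3
Op 2: F2 acks idx 1 -> match: F0=0 F1=0 F2=1; commitIndex=0
Op 3: append 3 -> log_len=6
Op 4: F2 acks idx 1 -> match: F0=0 F1=0 F2=1; commitIndex=0
Op 5: F2 acks idx 4 -> match: F0=0 F1=0 F2=4; commitIndex=0
Op 6: append 1 -> log_len=7
Op 7: F2 acks idx 4 -> match: F0=0 F1=0 F2=4; commitIndex=0
Op 8: append 2 -> log_len=9
Op 9: F1 acks idx 1 -> match: F0=0 F1=1 F2=4; commitIndex=1
Op 10: F1 acks idx 4 -> match: F0=0 F1=4 F2=4; commitIndex=4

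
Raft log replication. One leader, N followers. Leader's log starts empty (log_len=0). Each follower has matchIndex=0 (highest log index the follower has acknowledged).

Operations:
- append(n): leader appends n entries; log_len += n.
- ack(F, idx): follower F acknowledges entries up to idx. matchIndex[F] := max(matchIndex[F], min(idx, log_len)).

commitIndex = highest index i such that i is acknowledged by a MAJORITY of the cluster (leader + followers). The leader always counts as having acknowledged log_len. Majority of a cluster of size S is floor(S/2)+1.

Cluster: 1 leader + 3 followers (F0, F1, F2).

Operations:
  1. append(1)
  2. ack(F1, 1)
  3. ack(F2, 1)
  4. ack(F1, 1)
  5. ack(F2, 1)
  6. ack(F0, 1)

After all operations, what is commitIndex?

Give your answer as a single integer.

Op 1: append 1 -> log_len=1
Op 2: F1 acks idx 1 -> match: F0=0 F1=1 F2=0; commitIndex=0
Op 3: F2 acks idx 1 -> match: F0=0 F1=1 F2=1; commitIndex=1
Op 4: F1 acks idx 1 -> match: F0=0 F1=1 F2=1; commitIndex=1
Op 5: F2 acks idx 1 -> match: F0=0 F1=1 F2=1; commitIndex=1
Op 6: F0 acks idx 1 -> match: F0=1 F1=1 F2=1; commitIndex=1

Answer: 1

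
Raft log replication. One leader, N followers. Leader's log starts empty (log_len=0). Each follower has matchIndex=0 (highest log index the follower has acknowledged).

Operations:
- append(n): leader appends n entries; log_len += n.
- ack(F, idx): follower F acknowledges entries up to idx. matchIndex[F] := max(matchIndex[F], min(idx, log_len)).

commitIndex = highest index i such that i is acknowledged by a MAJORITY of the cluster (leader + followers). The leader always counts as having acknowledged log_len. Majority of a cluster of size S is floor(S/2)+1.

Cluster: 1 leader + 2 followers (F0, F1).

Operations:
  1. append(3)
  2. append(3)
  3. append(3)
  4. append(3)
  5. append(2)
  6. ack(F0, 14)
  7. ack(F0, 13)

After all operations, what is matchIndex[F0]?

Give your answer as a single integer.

Op 1: append 3 -> log_len=3
Op 2: append 3 -> log_len=6
Op 3: append 3 -> log_len=9
Op 4: append 3 -> log_len=12
Op 5: append 2 -> log_len=14
Op 6: F0 acks idx 14 -> match: F0=14 F1=0; commitIndex=14
Op 7: F0 acks idx 13 -> match: F0=14 F1=0; commitIndex=14

Answer: 14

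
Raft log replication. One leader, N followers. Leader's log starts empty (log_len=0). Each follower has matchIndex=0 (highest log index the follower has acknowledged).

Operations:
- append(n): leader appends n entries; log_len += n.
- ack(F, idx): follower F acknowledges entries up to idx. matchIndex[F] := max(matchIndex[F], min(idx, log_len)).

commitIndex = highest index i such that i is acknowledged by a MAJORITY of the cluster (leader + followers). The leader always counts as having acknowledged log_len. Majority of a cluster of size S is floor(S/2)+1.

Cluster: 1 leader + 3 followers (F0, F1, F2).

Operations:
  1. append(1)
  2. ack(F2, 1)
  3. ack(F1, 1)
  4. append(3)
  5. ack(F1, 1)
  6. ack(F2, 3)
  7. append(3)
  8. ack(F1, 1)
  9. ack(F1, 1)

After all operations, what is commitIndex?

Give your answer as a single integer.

Answer: 1

Derivation:
Op 1: append 1 -> log_len=1
Op 2: F2 acks idx 1 -> match: F0=0 F1=0 F2=1; commitIndex=0
Op 3: F1 acks idx 1 -> match: F0=0 F1=1 F2=1; commitIndex=1
Op 4: append 3 -> log_len=4
Op 5: F1 acks idx 1 -> match: F0=0 F1=1 F2=1; commitIndex=1
Op 6: F2 acks idx 3 -> match: F0=0 F1=1 F2=3; commitIndex=1
Op 7: append 3 -> log_len=7
Op 8: F1 acks idx 1 -> match: F0=0 F1=1 F2=3; commitIndex=1
Op 9: F1 acks idx 1 -> match: F0=0 F1=1 F2=3; commitIndex=1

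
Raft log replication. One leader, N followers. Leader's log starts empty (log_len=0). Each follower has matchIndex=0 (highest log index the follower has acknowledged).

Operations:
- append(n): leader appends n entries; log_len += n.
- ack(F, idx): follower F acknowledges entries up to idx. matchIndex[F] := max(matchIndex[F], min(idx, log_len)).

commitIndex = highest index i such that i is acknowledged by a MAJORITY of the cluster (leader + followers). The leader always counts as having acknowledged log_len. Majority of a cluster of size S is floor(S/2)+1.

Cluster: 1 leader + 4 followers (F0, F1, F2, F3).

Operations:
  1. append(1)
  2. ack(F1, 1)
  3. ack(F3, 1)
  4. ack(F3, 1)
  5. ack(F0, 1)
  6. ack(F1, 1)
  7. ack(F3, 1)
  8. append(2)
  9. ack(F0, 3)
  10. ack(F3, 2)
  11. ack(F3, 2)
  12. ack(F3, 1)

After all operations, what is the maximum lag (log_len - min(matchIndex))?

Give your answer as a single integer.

Answer: 3

Derivation:
Op 1: append 1 -> log_len=1
Op 2: F1 acks idx 1 -> match: F0=0 F1=1 F2=0 F3=0; commitIndex=0
Op 3: F3 acks idx 1 -> match: F0=0 F1=1 F2=0 F3=1; commitIndex=1
Op 4: F3 acks idx 1 -> match: F0=0 F1=1 F2=0 F3=1; commitIndex=1
Op 5: F0 acks idx 1 -> match: F0=1 F1=1 F2=0 F3=1; commitIndex=1
Op 6: F1 acks idx 1 -> match: F0=1 F1=1 F2=0 F3=1; commitIndex=1
Op 7: F3 acks idx 1 -> match: F0=1 F1=1 F2=0 F3=1; commitIndex=1
Op 8: append 2 -> log_len=3
Op 9: F0 acks idx 3 -> match: F0=3 F1=1 F2=0 F3=1; commitIndex=1
Op 10: F3 acks idx 2 -> match: F0=3 F1=1 F2=0 F3=2; commitIndex=2
Op 11: F3 acks idx 2 -> match: F0=3 F1=1 F2=0 F3=2; commitIndex=2
Op 12: F3 acks idx 1 -> match: F0=3 F1=1 F2=0 F3=2; commitIndex=2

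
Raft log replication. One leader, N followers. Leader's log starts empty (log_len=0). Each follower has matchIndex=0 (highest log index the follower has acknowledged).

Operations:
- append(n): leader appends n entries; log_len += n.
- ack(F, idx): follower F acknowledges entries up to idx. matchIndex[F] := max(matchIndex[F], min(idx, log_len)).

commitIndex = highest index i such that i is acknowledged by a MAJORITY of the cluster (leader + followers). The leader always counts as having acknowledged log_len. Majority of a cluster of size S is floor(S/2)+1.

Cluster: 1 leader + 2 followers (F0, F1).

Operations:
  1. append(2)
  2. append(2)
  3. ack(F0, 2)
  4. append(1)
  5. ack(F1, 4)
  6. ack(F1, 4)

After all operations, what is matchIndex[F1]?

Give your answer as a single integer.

Op 1: append 2 -> log_len=2
Op 2: append 2 -> log_len=4
Op 3: F0 acks idx 2 -> match: F0=2 F1=0; commitIndex=2
Op 4: append 1 -> log_len=5
Op 5: F1 acks idx 4 -> match: F0=2 F1=4; commitIndex=4
Op 6: F1 acks idx 4 -> match: F0=2 F1=4; commitIndex=4

Answer: 4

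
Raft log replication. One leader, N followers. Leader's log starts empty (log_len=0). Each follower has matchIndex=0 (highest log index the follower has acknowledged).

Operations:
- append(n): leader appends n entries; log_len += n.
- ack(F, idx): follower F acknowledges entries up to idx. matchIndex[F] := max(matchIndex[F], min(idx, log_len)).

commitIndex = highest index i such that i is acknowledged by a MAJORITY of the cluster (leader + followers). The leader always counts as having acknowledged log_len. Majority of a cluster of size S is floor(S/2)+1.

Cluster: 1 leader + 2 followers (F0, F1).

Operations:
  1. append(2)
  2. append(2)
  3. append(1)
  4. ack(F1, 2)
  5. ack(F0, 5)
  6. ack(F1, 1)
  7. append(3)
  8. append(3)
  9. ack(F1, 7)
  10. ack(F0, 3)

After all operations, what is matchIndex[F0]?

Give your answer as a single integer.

Answer: 5

Derivation:
Op 1: append 2 -> log_len=2
Op 2: append 2 -> log_len=4
Op 3: append 1 -> log_len=5
Op 4: F1 acks idx 2 -> match: F0=0 F1=2; commitIndex=2
Op 5: F0 acks idx 5 -> match: F0=5 F1=2; commitIndex=5
Op 6: F1 acks idx 1 -> match: F0=5 F1=2; commitIndex=5
Op 7: append 3 -> log_len=8
Op 8: append 3 -> log_len=11
Op 9: F1 acks idx 7 -> match: F0=5 F1=7; commitIndex=7
Op 10: F0 acks idx 3 -> match: F0=5 F1=7; commitIndex=7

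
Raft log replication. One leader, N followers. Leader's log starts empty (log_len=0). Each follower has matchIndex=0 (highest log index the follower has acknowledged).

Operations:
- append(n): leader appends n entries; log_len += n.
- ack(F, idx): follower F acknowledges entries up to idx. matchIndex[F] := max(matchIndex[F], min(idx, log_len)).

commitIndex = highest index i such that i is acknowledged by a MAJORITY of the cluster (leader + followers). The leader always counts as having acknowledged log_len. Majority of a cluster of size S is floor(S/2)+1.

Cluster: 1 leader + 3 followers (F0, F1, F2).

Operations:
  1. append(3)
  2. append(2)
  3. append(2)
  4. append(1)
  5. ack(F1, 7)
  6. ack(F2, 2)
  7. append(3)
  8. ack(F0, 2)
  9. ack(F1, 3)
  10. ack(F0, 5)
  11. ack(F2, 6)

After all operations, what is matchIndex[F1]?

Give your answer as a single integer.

Op 1: append 3 -> log_len=3
Op 2: append 2 -> log_len=5
Op 3: append 2 -> log_len=7
Op 4: append 1 -> log_len=8
Op 5: F1 acks idx 7 -> match: F0=0 F1=7 F2=0; commitIndex=0
Op 6: F2 acks idx 2 -> match: F0=0 F1=7 F2=2; commitIndex=2
Op 7: append 3 -> log_len=11
Op 8: F0 acks idx 2 -> match: F0=2 F1=7 F2=2; commitIndex=2
Op 9: F1 acks idx 3 -> match: F0=2 F1=7 F2=2; commitIndex=2
Op 10: F0 acks idx 5 -> match: F0=5 F1=7 F2=2; commitIndex=5
Op 11: F2 acks idx 6 -> match: F0=5 F1=7 F2=6; commitIndex=6

Answer: 7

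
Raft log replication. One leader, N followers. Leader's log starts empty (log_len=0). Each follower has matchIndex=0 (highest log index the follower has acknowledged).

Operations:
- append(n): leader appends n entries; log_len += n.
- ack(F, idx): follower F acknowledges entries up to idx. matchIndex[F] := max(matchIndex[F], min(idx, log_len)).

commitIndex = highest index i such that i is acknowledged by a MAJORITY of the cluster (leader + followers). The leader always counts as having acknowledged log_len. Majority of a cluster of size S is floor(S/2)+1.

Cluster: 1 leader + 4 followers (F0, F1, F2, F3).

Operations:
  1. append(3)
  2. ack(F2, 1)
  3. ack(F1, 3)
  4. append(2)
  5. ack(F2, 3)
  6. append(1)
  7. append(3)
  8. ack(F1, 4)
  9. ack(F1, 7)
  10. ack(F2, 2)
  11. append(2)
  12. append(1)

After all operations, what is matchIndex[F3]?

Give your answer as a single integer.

Answer: 0

Derivation:
Op 1: append 3 -> log_len=3
Op 2: F2 acks idx 1 -> match: F0=0 F1=0 F2=1 F3=0; commitIndex=0
Op 3: F1 acks idx 3 -> match: F0=0 F1=3 F2=1 F3=0; commitIndex=1
Op 4: append 2 -> log_len=5
Op 5: F2 acks idx 3 -> match: F0=0 F1=3 F2=3 F3=0; commitIndex=3
Op 6: append 1 -> log_len=6
Op 7: append 3 -> log_len=9
Op 8: F1 acks idx 4 -> match: F0=0 F1=4 F2=3 F3=0; commitIndex=3
Op 9: F1 acks idx 7 -> match: F0=0 F1=7 F2=3 F3=0; commitIndex=3
Op 10: F2 acks idx 2 -> match: F0=0 F1=7 F2=3 F3=0; commitIndex=3
Op 11: append 2 -> log_len=11
Op 12: append 1 -> log_len=12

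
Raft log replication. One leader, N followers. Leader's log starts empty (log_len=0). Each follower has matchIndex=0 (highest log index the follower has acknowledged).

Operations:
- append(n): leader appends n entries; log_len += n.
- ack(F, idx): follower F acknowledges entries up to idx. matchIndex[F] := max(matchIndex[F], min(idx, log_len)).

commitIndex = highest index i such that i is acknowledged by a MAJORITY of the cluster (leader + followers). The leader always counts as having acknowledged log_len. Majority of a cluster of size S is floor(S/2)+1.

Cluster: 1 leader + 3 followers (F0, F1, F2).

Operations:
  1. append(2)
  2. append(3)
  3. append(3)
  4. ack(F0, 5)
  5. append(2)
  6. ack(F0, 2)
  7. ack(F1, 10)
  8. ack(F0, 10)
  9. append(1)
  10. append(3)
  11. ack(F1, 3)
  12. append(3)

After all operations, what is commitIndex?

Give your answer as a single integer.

Op 1: append 2 -> log_len=2
Op 2: append 3 -> log_len=5
Op 3: append 3 -> log_len=8
Op 4: F0 acks idx 5 -> match: F0=5 F1=0 F2=0; commitIndex=0
Op 5: append 2 -> log_len=10
Op 6: F0 acks idx 2 -> match: F0=5 F1=0 F2=0; commitIndex=0
Op 7: F1 acks idx 10 -> match: F0=5 F1=10 F2=0; commitIndex=5
Op 8: F0 acks idx 10 -> match: F0=10 F1=10 F2=0; commitIndex=10
Op 9: append 1 -> log_len=11
Op 10: append 3 -> log_len=14
Op 11: F1 acks idx 3 -> match: F0=10 F1=10 F2=0; commitIndex=10
Op 12: append 3 -> log_len=17

Answer: 10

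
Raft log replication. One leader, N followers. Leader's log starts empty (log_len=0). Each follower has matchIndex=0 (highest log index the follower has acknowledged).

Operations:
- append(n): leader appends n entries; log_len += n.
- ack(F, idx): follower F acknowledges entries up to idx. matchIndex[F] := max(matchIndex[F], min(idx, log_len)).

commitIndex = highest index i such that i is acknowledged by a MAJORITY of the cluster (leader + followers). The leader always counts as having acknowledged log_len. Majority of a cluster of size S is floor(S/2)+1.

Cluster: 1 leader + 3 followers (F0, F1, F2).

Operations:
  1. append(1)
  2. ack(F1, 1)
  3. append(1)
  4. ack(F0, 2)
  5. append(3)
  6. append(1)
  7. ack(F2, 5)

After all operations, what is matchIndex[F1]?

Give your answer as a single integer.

Answer: 1

Derivation:
Op 1: append 1 -> log_len=1
Op 2: F1 acks idx 1 -> match: F0=0 F1=1 F2=0; commitIndex=0
Op 3: append 1 -> log_len=2
Op 4: F0 acks idx 2 -> match: F0=2 F1=1 F2=0; commitIndex=1
Op 5: append 3 -> log_len=5
Op 6: append 1 -> log_len=6
Op 7: F2 acks idx 5 -> match: F0=2 F1=1 F2=5; commitIndex=2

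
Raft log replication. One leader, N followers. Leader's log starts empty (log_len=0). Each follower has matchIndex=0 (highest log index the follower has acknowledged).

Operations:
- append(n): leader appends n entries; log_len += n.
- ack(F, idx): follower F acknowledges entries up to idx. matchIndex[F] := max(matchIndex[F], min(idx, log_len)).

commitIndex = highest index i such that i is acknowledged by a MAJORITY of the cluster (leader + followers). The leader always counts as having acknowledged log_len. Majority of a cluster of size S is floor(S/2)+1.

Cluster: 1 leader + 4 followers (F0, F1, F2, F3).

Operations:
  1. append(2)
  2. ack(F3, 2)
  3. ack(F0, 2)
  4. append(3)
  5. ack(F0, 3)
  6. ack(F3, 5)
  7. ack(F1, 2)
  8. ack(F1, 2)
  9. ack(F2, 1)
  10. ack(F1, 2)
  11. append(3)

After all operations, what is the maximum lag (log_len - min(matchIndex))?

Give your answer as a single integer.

Op 1: append 2 -> log_len=2
Op 2: F3 acks idx 2 -> match: F0=0 F1=0 F2=0 F3=2; commitIndex=0
Op 3: F0 acks idx 2 -> match: F0=2 F1=0 F2=0 F3=2; commitIndex=2
Op 4: append 3 -> log_len=5
Op 5: F0 acks idx 3 -> match: F0=3 F1=0 F2=0 F3=2; commitIndex=2
Op 6: F3 acks idx 5 -> match: F0=3 F1=0 F2=0 F3=5; commitIndex=3
Op 7: F1 acks idx 2 -> match: F0=3 F1=2 F2=0 F3=5; commitIndex=3
Op 8: F1 acks idx 2 -> match: F0=3 F1=2 F2=0 F3=5; commitIndex=3
Op 9: F2 acks idx 1 -> match: F0=3 F1=2 F2=1 F3=5; commitIndex=3
Op 10: F1 acks idx 2 -> match: F0=3 F1=2 F2=1 F3=5; commitIndex=3
Op 11: append 3 -> log_len=8

Answer: 7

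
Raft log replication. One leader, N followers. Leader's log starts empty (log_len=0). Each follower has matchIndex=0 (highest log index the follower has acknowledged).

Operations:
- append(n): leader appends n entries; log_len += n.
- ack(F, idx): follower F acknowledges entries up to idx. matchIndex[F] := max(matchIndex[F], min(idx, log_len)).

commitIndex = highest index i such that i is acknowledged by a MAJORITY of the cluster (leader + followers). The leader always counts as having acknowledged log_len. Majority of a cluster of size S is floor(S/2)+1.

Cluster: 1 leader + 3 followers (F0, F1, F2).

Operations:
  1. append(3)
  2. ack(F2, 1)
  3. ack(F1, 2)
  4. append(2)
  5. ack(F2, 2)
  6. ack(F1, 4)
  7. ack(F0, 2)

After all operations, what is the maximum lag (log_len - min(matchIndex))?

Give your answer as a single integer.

Op 1: append 3 -> log_len=3
Op 2: F2 acks idx 1 -> match: F0=0 F1=0 F2=1; commitIndex=0
Op 3: F1 acks idx 2 -> match: F0=0 F1=2 F2=1; commitIndex=1
Op 4: append 2 -> log_len=5
Op 5: F2 acks idx 2 -> match: F0=0 F1=2 F2=2; commitIndex=2
Op 6: F1 acks idx 4 -> match: F0=0 F1=4 F2=2; commitIndex=2
Op 7: F0 acks idx 2 -> match: F0=2 F1=4 F2=2; commitIndex=2

Answer: 3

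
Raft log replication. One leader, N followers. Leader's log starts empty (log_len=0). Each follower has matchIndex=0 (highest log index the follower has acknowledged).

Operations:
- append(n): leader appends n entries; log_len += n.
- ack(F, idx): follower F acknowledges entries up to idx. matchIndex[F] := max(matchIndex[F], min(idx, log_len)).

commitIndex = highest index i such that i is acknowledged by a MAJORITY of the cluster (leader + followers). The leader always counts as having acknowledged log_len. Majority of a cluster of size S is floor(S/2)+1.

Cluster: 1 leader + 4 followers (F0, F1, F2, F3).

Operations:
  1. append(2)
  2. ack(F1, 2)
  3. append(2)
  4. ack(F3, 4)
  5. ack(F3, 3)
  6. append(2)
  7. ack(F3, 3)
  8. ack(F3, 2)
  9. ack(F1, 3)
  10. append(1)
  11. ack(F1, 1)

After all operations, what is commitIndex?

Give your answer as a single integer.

Op 1: append 2 -> log_len=2
Op 2: F1 acks idx 2 -> match: F0=0 F1=2 F2=0 F3=0; commitIndex=0
Op 3: append 2 -> log_len=4
Op 4: F3 acks idx 4 -> match: F0=0 F1=2 F2=0 F3=4; commitIndex=2
Op 5: F3 acks idx 3 -> match: F0=0 F1=2 F2=0 F3=4; commitIndex=2
Op 6: append 2 -> log_len=6
Op 7: F3 acks idx 3 -> match: F0=0 F1=2 F2=0 F3=4; commitIndex=2
Op 8: F3 acks idx 2 -> match: F0=0 F1=2 F2=0 F3=4; commitIndex=2
Op 9: F1 acks idx 3 -> match: F0=0 F1=3 F2=0 F3=4; commitIndex=3
Op 10: append 1 -> log_len=7
Op 11: F1 acks idx 1 -> match: F0=0 F1=3 F2=0 F3=4; commitIndex=3

Answer: 3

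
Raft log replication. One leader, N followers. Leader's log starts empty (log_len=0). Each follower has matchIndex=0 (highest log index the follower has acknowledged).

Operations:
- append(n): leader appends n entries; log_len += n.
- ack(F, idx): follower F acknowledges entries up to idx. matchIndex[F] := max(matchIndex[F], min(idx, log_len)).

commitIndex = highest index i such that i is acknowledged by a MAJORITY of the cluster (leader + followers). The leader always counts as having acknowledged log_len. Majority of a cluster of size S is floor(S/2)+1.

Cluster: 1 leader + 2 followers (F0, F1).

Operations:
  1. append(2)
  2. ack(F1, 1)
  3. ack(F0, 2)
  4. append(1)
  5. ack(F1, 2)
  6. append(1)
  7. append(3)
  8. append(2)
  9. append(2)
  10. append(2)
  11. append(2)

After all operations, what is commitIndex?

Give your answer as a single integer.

Answer: 2

Derivation:
Op 1: append 2 -> log_len=2
Op 2: F1 acks idx 1 -> match: F0=0 F1=1; commitIndex=1
Op 3: F0 acks idx 2 -> match: F0=2 F1=1; commitIndex=2
Op 4: append 1 -> log_len=3
Op 5: F1 acks idx 2 -> match: F0=2 F1=2; commitIndex=2
Op 6: append 1 -> log_len=4
Op 7: append 3 -> log_len=7
Op 8: append 2 -> log_len=9
Op 9: append 2 -> log_len=11
Op 10: append 2 -> log_len=13
Op 11: append 2 -> log_len=15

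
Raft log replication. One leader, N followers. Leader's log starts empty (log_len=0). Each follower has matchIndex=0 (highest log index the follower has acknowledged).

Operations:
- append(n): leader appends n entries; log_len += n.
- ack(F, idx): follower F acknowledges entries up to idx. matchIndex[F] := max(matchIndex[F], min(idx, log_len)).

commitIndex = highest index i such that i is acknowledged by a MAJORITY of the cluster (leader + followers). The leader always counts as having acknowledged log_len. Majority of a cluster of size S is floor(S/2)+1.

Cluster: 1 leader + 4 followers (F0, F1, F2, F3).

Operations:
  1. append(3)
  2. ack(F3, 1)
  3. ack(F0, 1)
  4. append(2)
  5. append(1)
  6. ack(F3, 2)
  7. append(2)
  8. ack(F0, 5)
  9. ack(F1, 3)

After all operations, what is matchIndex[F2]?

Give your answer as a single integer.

Op 1: append 3 -> log_len=3
Op 2: F3 acks idx 1 -> match: F0=0 F1=0 F2=0 F3=1; commitIndex=0
Op 3: F0 acks idx 1 -> match: F0=1 F1=0 F2=0 F3=1; commitIndex=1
Op 4: append 2 -> log_len=5
Op 5: append 1 -> log_len=6
Op 6: F3 acks idx 2 -> match: F0=1 F1=0 F2=0 F3=2; commitIndex=1
Op 7: append 2 -> log_len=8
Op 8: F0 acks idx 5 -> match: F0=5 F1=0 F2=0 F3=2; commitIndex=2
Op 9: F1 acks idx 3 -> match: F0=5 F1=3 F2=0 F3=2; commitIndex=3

Answer: 0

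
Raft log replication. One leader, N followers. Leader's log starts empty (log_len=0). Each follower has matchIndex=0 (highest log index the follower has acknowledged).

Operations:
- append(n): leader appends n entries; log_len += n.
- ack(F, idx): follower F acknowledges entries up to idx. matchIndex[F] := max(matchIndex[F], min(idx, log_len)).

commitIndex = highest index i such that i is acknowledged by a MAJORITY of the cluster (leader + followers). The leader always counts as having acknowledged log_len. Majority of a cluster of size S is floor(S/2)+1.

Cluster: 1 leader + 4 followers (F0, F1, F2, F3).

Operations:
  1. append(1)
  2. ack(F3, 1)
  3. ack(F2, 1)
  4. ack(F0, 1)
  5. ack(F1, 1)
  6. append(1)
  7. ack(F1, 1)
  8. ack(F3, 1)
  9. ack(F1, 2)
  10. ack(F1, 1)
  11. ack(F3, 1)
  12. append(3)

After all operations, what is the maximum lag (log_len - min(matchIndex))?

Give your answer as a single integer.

Answer: 4

Derivation:
Op 1: append 1 -> log_len=1
Op 2: F3 acks idx 1 -> match: F0=0 F1=0 F2=0 F3=1; commitIndex=0
Op 3: F2 acks idx 1 -> match: F0=0 F1=0 F2=1 F3=1; commitIndex=1
Op 4: F0 acks idx 1 -> match: F0=1 F1=0 F2=1 F3=1; commitIndex=1
Op 5: F1 acks idx 1 -> match: F0=1 F1=1 F2=1 F3=1; commitIndex=1
Op 6: append 1 -> log_len=2
Op 7: F1 acks idx 1 -> match: F0=1 F1=1 F2=1 F3=1; commitIndex=1
Op 8: F3 acks idx 1 -> match: F0=1 F1=1 F2=1 F3=1; commitIndex=1
Op 9: F1 acks idx 2 -> match: F0=1 F1=2 F2=1 F3=1; commitIndex=1
Op 10: F1 acks idx 1 -> match: F0=1 F1=2 F2=1 F3=1; commitIndex=1
Op 11: F3 acks idx 1 -> match: F0=1 F1=2 F2=1 F3=1; commitIndex=1
Op 12: append 3 -> log_len=5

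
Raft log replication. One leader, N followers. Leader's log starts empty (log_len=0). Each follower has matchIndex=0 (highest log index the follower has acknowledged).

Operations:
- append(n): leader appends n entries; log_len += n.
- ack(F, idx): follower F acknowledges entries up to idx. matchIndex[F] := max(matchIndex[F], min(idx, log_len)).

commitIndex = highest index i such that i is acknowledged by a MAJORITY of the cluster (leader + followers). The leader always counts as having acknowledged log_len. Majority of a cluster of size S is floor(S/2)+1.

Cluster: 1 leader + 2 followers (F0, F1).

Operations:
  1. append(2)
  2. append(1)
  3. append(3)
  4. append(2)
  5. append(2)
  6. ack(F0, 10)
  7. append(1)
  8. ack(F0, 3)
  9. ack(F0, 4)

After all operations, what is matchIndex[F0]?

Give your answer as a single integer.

Op 1: append 2 -> log_len=2
Op 2: append 1 -> log_len=3
Op 3: append 3 -> log_len=6
Op 4: append 2 -> log_len=8
Op 5: append 2 -> log_len=10
Op 6: F0 acks idx 10 -> match: F0=10 F1=0; commitIndex=10
Op 7: append 1 -> log_len=11
Op 8: F0 acks idx 3 -> match: F0=10 F1=0; commitIndex=10
Op 9: F0 acks idx 4 -> match: F0=10 F1=0; commitIndex=10

Answer: 10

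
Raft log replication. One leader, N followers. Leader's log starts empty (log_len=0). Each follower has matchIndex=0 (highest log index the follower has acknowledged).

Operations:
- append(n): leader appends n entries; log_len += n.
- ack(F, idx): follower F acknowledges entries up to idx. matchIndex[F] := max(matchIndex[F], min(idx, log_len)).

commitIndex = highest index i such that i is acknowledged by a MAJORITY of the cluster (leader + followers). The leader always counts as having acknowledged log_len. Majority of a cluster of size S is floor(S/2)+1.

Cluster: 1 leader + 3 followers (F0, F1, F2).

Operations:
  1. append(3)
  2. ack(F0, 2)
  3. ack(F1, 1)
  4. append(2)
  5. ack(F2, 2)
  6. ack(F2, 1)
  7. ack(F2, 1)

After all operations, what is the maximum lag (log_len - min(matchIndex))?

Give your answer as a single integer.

Answer: 4

Derivation:
Op 1: append 3 -> log_len=3
Op 2: F0 acks idx 2 -> match: F0=2 F1=0 F2=0; commitIndex=0
Op 3: F1 acks idx 1 -> match: F0=2 F1=1 F2=0; commitIndex=1
Op 4: append 2 -> log_len=5
Op 5: F2 acks idx 2 -> match: F0=2 F1=1 F2=2; commitIndex=2
Op 6: F2 acks idx 1 -> match: F0=2 F1=1 F2=2; commitIndex=2
Op 7: F2 acks idx 1 -> match: F0=2 F1=1 F2=2; commitIndex=2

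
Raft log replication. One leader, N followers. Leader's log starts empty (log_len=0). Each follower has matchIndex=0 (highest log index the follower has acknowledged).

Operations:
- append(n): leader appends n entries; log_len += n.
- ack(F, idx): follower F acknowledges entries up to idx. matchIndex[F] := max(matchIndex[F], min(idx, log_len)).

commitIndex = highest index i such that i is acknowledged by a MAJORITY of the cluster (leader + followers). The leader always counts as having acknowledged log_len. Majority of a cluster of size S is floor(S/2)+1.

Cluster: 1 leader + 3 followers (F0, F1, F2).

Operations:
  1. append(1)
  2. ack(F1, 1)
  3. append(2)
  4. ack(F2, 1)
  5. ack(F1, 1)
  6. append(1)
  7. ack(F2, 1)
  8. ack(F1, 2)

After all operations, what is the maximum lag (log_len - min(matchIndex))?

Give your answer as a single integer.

Answer: 4

Derivation:
Op 1: append 1 -> log_len=1
Op 2: F1 acks idx 1 -> match: F0=0 F1=1 F2=0; commitIndex=0
Op 3: append 2 -> log_len=3
Op 4: F2 acks idx 1 -> match: F0=0 F1=1 F2=1; commitIndex=1
Op 5: F1 acks idx 1 -> match: F0=0 F1=1 F2=1; commitIndex=1
Op 6: append 1 -> log_len=4
Op 7: F2 acks idx 1 -> match: F0=0 F1=1 F2=1; commitIndex=1
Op 8: F1 acks idx 2 -> match: F0=0 F1=2 F2=1; commitIndex=1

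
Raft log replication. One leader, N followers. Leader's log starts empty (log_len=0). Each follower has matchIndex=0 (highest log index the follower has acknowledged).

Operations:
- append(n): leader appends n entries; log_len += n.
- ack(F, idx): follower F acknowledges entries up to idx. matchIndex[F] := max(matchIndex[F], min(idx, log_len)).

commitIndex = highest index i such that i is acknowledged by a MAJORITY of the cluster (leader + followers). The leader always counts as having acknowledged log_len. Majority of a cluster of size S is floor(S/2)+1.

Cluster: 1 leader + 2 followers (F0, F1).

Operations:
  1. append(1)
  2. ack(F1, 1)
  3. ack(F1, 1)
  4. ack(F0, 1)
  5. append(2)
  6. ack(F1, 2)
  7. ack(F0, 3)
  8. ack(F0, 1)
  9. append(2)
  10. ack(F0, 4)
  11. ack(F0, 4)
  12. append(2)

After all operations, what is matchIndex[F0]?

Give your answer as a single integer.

Answer: 4

Derivation:
Op 1: append 1 -> log_len=1
Op 2: F1 acks idx 1 -> match: F0=0 F1=1; commitIndex=1
Op 3: F1 acks idx 1 -> match: F0=0 F1=1; commitIndex=1
Op 4: F0 acks idx 1 -> match: F0=1 F1=1; commitIndex=1
Op 5: append 2 -> log_len=3
Op 6: F1 acks idx 2 -> match: F0=1 F1=2; commitIndex=2
Op 7: F0 acks idx 3 -> match: F0=3 F1=2; commitIndex=3
Op 8: F0 acks idx 1 -> match: F0=3 F1=2; commitIndex=3
Op 9: append 2 -> log_len=5
Op 10: F0 acks idx 4 -> match: F0=4 F1=2; commitIndex=4
Op 11: F0 acks idx 4 -> match: F0=4 F1=2; commitIndex=4
Op 12: append 2 -> log_len=7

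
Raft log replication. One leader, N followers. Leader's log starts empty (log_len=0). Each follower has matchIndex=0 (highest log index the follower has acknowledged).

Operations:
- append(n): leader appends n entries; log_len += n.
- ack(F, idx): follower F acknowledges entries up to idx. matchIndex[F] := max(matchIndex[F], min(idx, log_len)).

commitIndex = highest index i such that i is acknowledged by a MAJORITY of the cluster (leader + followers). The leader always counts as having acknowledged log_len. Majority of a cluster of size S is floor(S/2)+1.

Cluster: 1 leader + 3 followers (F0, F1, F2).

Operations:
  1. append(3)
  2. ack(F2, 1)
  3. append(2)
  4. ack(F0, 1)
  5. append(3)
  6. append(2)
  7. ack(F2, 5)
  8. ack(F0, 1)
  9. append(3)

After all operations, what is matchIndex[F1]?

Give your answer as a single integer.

Op 1: append 3 -> log_len=3
Op 2: F2 acks idx 1 -> match: F0=0 F1=0 F2=1; commitIndex=0
Op 3: append 2 -> log_len=5
Op 4: F0 acks idx 1 -> match: F0=1 F1=0 F2=1; commitIndex=1
Op 5: append 3 -> log_len=8
Op 6: append 2 -> log_len=10
Op 7: F2 acks idx 5 -> match: F0=1 F1=0 F2=5; commitIndex=1
Op 8: F0 acks idx 1 -> match: F0=1 F1=0 F2=5; commitIndex=1
Op 9: append 3 -> log_len=13

Answer: 0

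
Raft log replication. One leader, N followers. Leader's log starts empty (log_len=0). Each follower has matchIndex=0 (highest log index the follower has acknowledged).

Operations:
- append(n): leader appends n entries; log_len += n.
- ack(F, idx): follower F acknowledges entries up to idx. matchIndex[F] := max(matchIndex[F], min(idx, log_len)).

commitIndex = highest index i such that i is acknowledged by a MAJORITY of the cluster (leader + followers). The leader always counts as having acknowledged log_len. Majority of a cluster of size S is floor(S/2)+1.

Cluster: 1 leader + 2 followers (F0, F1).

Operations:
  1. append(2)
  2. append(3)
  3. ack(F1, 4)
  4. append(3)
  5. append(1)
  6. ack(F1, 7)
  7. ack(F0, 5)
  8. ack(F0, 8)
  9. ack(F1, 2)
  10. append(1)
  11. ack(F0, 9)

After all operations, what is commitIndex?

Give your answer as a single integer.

Op 1: append 2 -> log_len=2
Op 2: append 3 -> log_len=5
Op 3: F1 acks idx 4 -> match: F0=0 F1=4; commitIndex=4
Op 4: append 3 -> log_len=8
Op 5: append 1 -> log_len=9
Op 6: F1 acks idx 7 -> match: F0=0 F1=7; commitIndex=7
Op 7: F0 acks idx 5 -> match: F0=5 F1=7; commitIndex=7
Op 8: F0 acks idx 8 -> match: F0=8 F1=7; commitIndex=8
Op 9: F1 acks idx 2 -> match: F0=8 F1=7; commitIndex=8
Op 10: append 1 -> log_len=10
Op 11: F0 acks idx 9 -> match: F0=9 F1=7; commitIndex=9

Answer: 9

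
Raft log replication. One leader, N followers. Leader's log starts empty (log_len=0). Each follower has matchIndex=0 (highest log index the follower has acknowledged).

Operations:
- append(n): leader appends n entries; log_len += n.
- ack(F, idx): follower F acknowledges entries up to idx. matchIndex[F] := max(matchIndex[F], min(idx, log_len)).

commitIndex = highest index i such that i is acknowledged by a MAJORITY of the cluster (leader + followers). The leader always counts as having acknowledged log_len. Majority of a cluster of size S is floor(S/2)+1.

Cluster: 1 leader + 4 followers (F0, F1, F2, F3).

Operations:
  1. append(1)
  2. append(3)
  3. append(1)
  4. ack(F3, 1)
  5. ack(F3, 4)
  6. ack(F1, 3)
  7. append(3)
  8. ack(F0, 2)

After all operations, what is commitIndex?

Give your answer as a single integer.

Answer: 3

Derivation:
Op 1: append 1 -> log_len=1
Op 2: append 3 -> log_len=4
Op 3: append 1 -> log_len=5
Op 4: F3 acks idx 1 -> match: F0=0 F1=0 F2=0 F3=1; commitIndex=0
Op 5: F3 acks idx 4 -> match: F0=0 F1=0 F2=0 F3=4; commitIndex=0
Op 6: F1 acks idx 3 -> match: F0=0 F1=3 F2=0 F3=4; commitIndex=3
Op 7: append 3 -> log_len=8
Op 8: F0 acks idx 2 -> match: F0=2 F1=3 F2=0 F3=4; commitIndex=3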